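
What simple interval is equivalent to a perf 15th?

perfect 8th

Each octave removed subtracts seven from the number: 15 − 7 = 8.
So a perfect fifteenth is an octave plus a perfect octave. The quality is unchanged.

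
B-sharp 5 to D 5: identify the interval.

A6

Descending from B#5 to D5 is the same interval as ascending D5 to B#5.
D to B spans six letter names (D-E-F-G-A-B): a sixth.
A major sixth would be 9 semitones; D5 to B#5 is 10, one semitone wider, so the interval is augmented.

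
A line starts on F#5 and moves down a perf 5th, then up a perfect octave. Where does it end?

Down a perfect fifth from F#5: B4 (7 semitones down).
Up a perfect octave from B4: B5 (12 semitones up).

B5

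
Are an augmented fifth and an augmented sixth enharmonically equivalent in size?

No

An augmented fifth spans 8 semitones; an augmented sixth spans 10 semitones. They differ by 2.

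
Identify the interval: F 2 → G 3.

F to G spans two letter names (F-G), plus an octave: a ninth.
The major ninth spans 14 semitones, and F2 to G3 is exactly 14 semitones — so this is a major ninth.
(Equivalently, a compound major second: a major second plus an octave.)

major ninth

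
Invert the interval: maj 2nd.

Inverted interval numbers add to nine, so a second pairs with a seventh (2 + 7 = 9).
The quality also flips — major becomes minor — giving a minor seventh.

minor 7th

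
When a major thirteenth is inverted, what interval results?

minor 3rd

First reduce the compound major thirteenth to its simple form, a major sixth.
Interval numbers invert to sum to nine: 6 + 3 = 9, so a sixth inverts to a third.
Quality inverts too: major becomes minor. That makes the inversion a minor third.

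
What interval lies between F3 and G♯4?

augmented ninth

F to G spans two letter names (F-G), plus an octave, so the interval is some kind of ninth.
F3 to G#4 spans 15 semitones — one semitone wider than the major ninth (14) — giving an augmented ninth.
(Equivalently, a compound augmented second: an augmented second plus an octave.)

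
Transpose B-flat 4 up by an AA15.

B-sharp 6

A fifteenth keeps the letter name B, two octaves up from B.
Moving 26 semitones up from Bb4 (the size of a doubly augmented fifteenth) reaches B#6.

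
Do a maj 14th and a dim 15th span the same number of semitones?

A major fourteenth = 23 semitones = a diminished fifteenth; enharmonically equal.

Yes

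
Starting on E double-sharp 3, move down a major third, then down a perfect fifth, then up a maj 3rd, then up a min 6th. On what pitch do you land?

E##3 down a major third → C##3 (4 semitones).
Down a perfect fifth from C##3: F##2 (7 semitones down).
F##2 up a major third → A##2 (4 semitones).
Up a minor sixth from A##2: F##3 (8 semitones up).

F double-sharp 3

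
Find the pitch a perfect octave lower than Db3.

Db2

For an octave the letter name doesn't change: still D, an octave down.
A perfect octave is 12 semitones; 12 semitones down from Db3 gives Db2.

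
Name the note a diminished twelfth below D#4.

The twelfth's letter: D down five letter names plus an octave → G.
Moving 18 semitones down from D#4 (the size of a diminished twelfth) reaches G##2.

G##2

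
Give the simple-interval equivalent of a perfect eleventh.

Take out an octave (7 from the number): 11 − 7 = 4.
Quality carries through unchanged, so the simple form is a perfect fourth.

perfect fourth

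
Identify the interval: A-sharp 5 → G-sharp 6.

A to G spans seven letter names (A-B-C-D-E-F-G), so the interval is some kind of seventh.
A major seventh would be 11 semitones, but A#5 to G#6 is 10 — one semitone narrower, making it a minor seventh.

minor 7th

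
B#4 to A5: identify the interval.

diminished seventh

B to A spans seven letter names (B-C-D-E-F-G-A): a seventh.
B#4 to A5 spans 9 semitones — two semitones narrower than the major seventh (11) — giving a diminished seventh.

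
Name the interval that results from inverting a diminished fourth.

The rule of nine gives the new number: 9 − 4 = 5, so a fourth becomes a fifth.
The quality also flips — diminished becomes augmented — giving an augmented fifth.

augmented 5th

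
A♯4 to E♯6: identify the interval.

A to E spans five letter names (A-B-C-D-E), plus an octave: a twelfth.
The perfect twelfth spans 19 semitones, and A#4 to E#6 is exactly 19 semitones — so this is a perfect twelfth.
(Equivalently, a compound perfect fifth: a perfect fifth plus an octave.)

perfect twelfth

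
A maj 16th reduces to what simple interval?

M2

Subtracting seven from the interval number removes an octave: 16 − 14 = 2.
So a major sixteenth is 2 octaves plus a major second. The quality is unchanged.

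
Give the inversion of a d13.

First reduce the compound diminished thirteenth to its simple form, a diminished sixth.
Interval numbers invert to sum to nine: 6 + 3 = 9, so a sixth inverts to a third.
And diminished becomes augmented under inversion, so we get an augmented third.

augmented 3rd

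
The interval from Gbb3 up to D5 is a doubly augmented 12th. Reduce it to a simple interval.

AA5

Take out an octave (7 from the number): 12 − 7 = 5.
So a doubly augmented twelfth is an octave plus a doubly augmented fifth. The quality is unchanged.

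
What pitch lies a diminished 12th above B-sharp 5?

F-sharp 7

The twelfth's letter: B up five letter names plus an octave → F.
Moving 18 semitones up from B#5 (the size of a diminished twelfth) reaches F#7.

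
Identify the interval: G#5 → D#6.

P5

G to D spans five letter names (G-A-B-C-D), so the interval is some kind of fifth.
G#5 to D#6 is 7 semitones, matching the perfect fifth exactly, so the quality is perfect.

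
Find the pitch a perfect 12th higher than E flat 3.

Five letters up from E (plus an octave) reaches B.
A perfect twelfth spans 19 semitones, so from Eb3 the target pitch is Bb4.

B flat 4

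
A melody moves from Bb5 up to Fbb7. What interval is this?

doubly diminished 12th

B to F spans five letter names (B-C-D-E-F), plus an octave: a twelfth.
The perfect twelfth is 19 semitones; here we have 17, two semitones narrower: doubly diminished.
(Equivalently, a compound doubly diminished fifth: a doubly diminished fifth plus an octave.)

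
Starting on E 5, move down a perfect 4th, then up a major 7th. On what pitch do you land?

E5 down a perfect fourth → B4 (5 semitones).
B4 up a major seventh → A#5 (11 semitones).

A sharp 5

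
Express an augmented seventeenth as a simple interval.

Each octave removed subtracts seven from the number: 17 − 14 = 3.
That makes an augmented seventeenth a compound augmented third — 2 octaves plus an augmented third.

augmented third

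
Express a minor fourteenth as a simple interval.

Subtracting seven from the interval number removes an octave: 14 − 7 = 7.
Quality carries through unchanged, so the simple form is a minor seventh.

m7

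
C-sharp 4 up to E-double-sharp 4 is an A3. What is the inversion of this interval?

diminished sixth

The rule of nine gives the new number: 9 − 3 = 6, so a third becomes a sixth.
The quality also flips — augmented becomes diminished — giving a diminished sixth.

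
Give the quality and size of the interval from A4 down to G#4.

minor 2nd

Descending from A4 to G#4 is the same interval as ascending G#4 to A4.
G to A spans two letter names (G-A): a second.
G#4 to A4 is 1 semitone, a half step short of the major second (2), so this is minor.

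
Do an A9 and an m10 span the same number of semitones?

Yes

An augmented ninth spans 15 semitones, and a minor tenth also spans 15 semitones — they're enharmonic.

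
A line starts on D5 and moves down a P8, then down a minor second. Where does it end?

D5 down a perfect octave → D4 (12 semitones).
D4 down a minor second → C#4 (1 semitone).

C#4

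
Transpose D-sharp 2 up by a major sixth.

Six letter names up from D: B.
Moving 9 semitones up from D#2 (the size of a major sixth) reaches B#2.

B-sharp 2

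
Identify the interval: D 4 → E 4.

D to E spans two letter names (D-E), so the interval is some kind of second.
D4 to E4 is 2 semitones, matching the major second exactly, so the quality is major.

major second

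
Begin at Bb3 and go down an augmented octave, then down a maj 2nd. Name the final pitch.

Down an augmented octave from Bb3: Bbb2 (13 semitones down).
A major second down from Bbb2 is Abb2.

Abb2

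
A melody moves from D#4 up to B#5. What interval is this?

D to B spans six letter names (D-E-F-G-A-B), plus an octave, so the interval is some kind of thirteenth.
The major thirteenth spans 21 semitones, and D#4 to B#5 is exactly 21 semitones — so this is a major thirteenth.
(Equivalently, a compound major sixth: a major sixth plus an octave.)

M13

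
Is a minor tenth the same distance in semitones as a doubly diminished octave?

A minor tenth is 15 semitones but a doubly diminished octave is 10 semitones — different sizes.

No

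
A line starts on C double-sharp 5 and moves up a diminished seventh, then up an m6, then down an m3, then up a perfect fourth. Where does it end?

A 6

A diminished seventh up from C##5 is B5.
Up a minor sixth from B5: G6 (8 semitones up).
G6 down a minor third → E6 (3 semitones).
Up a perfect fourth from E6: A6 (5 semitones up).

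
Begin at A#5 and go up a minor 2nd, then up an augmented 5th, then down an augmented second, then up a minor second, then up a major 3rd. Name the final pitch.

Up a minor second from A#5: B5 (1 semitone up).
B5 up an augmented fifth → F##6 (8 semitones).
An augmented second down from F##6 is E6.
E6 up a minor second → F6 (1 semitone).
A major third up from F6 is A6.

A6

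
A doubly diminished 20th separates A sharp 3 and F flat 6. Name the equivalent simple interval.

doubly diminished 6th

Each octave removed subtracts seven from the number: 20 − 14 = 6.
So a doubly diminished twentieth is 2 octaves plus a doubly diminished sixth. The quality is unchanged.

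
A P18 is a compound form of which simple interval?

P4

Each octave removed subtracts seven from the number: 18 − 14 = 4.
That makes a perfect eighteenth a compound perfect fourth — 2 octaves plus a perfect fourth.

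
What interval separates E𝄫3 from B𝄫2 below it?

P4

Descending from Ebb3 to Bbb2 is the same interval as ascending Bbb2 to Ebb3.
B to E spans four letter names (B-C-D-E) — that makes it a fourth of some quality.
The perfect fourth spans 5 semitones, and Bbb2 to Ebb3 is exactly 5 semitones — so this is a perfect fourth.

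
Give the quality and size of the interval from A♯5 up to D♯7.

A to D spans four letter names (A-B-C-D), plus an octave: an eleventh.
A#5 to D#7 is 17 semitones, matching the perfect eleventh exactly, so the quality is perfect.
(Equivalently, a compound perfect fourth: a perfect fourth plus an octave.)

perfect eleventh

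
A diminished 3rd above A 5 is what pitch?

Counting three letter names up from A lands on C.
A diminished third is 2 semitones; 2 semitones up from A5 gives Cb6.

C-flat 6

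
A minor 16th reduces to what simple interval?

Subtracting seven from the interval number removes an octave: 16 − 14 = 2.
That makes a minor sixteenth a compound minor second — 2 octaves plus a minor second.

minor second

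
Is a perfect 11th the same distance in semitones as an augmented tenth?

A perfect eleventh spans 17 semitones, and an augmented tenth also spans 17 semitones — they're enharmonic.

Yes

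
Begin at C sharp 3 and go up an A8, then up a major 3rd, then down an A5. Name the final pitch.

Up an augmented octave from C#3: C##4 (13 semitones up).
C##4 up a major third → E##4 (4 semitones).
Down an augmented fifth from E##4: A#3 (8 semitones down).

A sharp 3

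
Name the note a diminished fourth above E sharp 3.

A 3

The fourth takes the letter from E up to A.
A diminished fourth is 4 semitones; 4 semitones up from E#3 gives A3.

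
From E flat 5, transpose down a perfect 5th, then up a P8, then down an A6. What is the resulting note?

C double-flat 5

Eb5 down a perfect fifth → Ab4 (7 semitones).
Ab4 up a perfect octave → Ab5 (12 semitones).
Ab5 down an augmented sixth → Cbb5 (10 semitones).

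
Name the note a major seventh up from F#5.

Seven letter names up from F: E.
A major seventh is 11 semitones; 11 semitones up from F#5 gives E#6.

E#6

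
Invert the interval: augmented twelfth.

diminished 4th

First reduce the compound augmented twelfth to its simple form, an augmented fifth.
Inverted interval numbers add to nine, so a fifth pairs with a fourth (5 + 4 = 9).
And augmented becomes diminished under inversion, so we get a diminished fourth.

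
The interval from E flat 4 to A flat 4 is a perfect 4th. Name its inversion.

Inverted interval numbers add to nine, so a fourth pairs with a fifth (4 + 5 = 9).
The quality also flips — perfect stays perfect — giving a perfect fifth.

perfect fifth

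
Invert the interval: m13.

major 3rd

First reduce the compound minor thirteenth to its simple form, a minor sixth.
The rule of nine gives the new number: 9 − 6 = 3, so a sixth becomes a third.
And minor becomes major under inversion, so we get a major third.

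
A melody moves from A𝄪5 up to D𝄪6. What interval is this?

P4

A to D spans four letter names (A-B-C-D) — that makes it a fourth of some quality.
Counting semitones, A##5→D##6 is 5, which is the perfect fourth.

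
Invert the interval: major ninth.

First reduce the compound major ninth to its simple form, a major second.
Interval numbers invert to sum to nine: 2 + 7 = 9, so a second inverts to a seventh.
And major becomes minor under inversion, so we get a minor seventh.

m7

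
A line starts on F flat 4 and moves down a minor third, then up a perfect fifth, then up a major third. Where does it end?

Down a minor third from Fb4: Db4 (3 semitones down).
Db4 up a perfect fifth → Ab4 (7 semitones).
Ab4 up a major third → C5 (4 semitones).

C 5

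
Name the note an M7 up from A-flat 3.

G 4

Counting seven letter names up from A lands on G.
Moving 11 semitones up from Ab3 (the size of a major seventh) reaches G4.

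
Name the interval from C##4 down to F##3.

perfect fifth

Descending from C##4 to F##3 is the same interval as ascending F##3 to C##4.
F to C spans five letter names (F-G-A-B-C) — that makes it a fifth of some quality.
The perfect fifth spans 7 semitones, and F##3 to C##4 is exactly 7 semitones — so this is a perfect fifth.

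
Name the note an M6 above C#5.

Six letter names up from C: A.
A major sixth is 9 semitones; 9 semitones up from C#5 gives A#5.

A#5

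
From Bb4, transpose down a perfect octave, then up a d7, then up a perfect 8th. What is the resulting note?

Abb5

Down a perfect octave from Bb4: Bb3 (12 semitones down).
A diminished seventh up from Bb3 is Abb4.
A perfect octave up from Abb4 is Abb5.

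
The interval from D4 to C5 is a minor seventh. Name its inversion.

Inverted interval numbers add to nine, so a seventh pairs with a second (7 + 2 = 9).
And minor becomes major under inversion, so we get a major second.

M2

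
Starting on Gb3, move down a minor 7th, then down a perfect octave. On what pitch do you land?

Ab1

Gb3 down a minor seventh → Ab2 (10 semitones).
A perfect octave down from Ab2 is Ab1.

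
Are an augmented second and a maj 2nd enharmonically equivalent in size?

No

An augmented second spans 3 semitones; a major second spans 2 semitones. They differ by 1.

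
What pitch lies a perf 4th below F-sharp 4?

Counting four letter names down from F lands on C.
A perfect fourth is 5 semitones; 5 semitones down from F#4 gives C#4.

C-sharp 4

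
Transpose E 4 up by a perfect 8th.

The letter stays E (same as the start), shifted an octave up.
A perfect octave spans 12 semitones, so from E4 the target pitch is E5.

E 5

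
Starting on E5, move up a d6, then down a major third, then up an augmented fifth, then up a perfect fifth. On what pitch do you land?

Bb6

Up a diminished sixth from E5: Cb6 (7 semitones up).
Down a major third from Cb6: Abb5 (4 semitones down).
Up an augmented fifth from Abb5: Eb6 (8 semitones up).
Eb6 up a perfect fifth → Bb6 (7 semitones).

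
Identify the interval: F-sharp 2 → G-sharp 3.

M9

F to G spans two letter names (F-G), plus an octave, so the interval is some kind of ninth.
The major ninth spans 14 semitones, and F#2 to G#3 is exactly 14 semitones — so this is a major ninth.
(Equivalently, a compound major second: a major second plus an octave.)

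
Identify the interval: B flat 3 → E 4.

B to E spans four letter names (B-C-D-E): a fourth.
The perfect fourth is 5 semitones; here we have 6, one semitone wider: augmented.

augmented fourth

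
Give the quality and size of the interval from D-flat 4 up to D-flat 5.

D to D is the same letter name, plus an octave: an octave.
Counting semitones, Db4→Db5 is 12, which is the perfect octave.

perfect octave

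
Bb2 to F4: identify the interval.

perfect 12th

B to F spans five letter names (B-C-D-E-F), plus an octave: a twelfth.
Bb2 to F4 is 19 semitones, matching the perfect twelfth exactly, so the quality is perfect.
(Equivalently, a compound perfect fifth: a perfect fifth plus an octave.)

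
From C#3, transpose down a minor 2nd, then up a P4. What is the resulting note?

E#3

A minor second down from C#3 is B#2.
A perfect fourth up from B#2 is E#3.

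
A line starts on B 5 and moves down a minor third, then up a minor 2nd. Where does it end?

A minor third down from B5 is G#5.
Up a minor second from G#5: A5 (1 semitone up).

A 5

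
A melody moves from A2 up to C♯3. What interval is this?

M3

A to C spans three letter names (A-B-C) — that makes it a third of some quality.
The major third spans 4 semitones, and A2 to C#3 is exactly 4 semitones — so this is a major third.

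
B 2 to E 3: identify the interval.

B to E spans four letter names (B-C-D-E) — that makes it a fourth of some quality.
B2 to E3 is 5 semitones, matching the perfect fourth exactly, so the quality is perfect.

perfect fourth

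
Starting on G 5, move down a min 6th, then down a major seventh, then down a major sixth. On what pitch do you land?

Down a minor sixth from G5: B4 (8 semitones down).
Down a major seventh from B4: C4 (11 semitones down).
C4 down a major sixth → Eb3 (9 semitones).

E flat 3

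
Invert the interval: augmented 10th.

diminished 6th

First reduce the compound augmented tenth to its simple form, an augmented third.
Interval numbers invert to sum to nine: 3 + 6 = 9, so a third inverts to a sixth.
And augmented becomes diminished under inversion, so we get a diminished sixth.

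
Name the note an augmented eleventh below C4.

The eleventh's letter: C down four letter names plus an octave → G.
An augmented eleventh is 18 semitones; 18 semitones down from C4 gives Gb2.

Gb2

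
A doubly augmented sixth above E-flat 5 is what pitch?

C-double-sharp 6

Six letter names up from E: C.
Moving 11 semitones up from Eb5 (the size of a doubly augmented sixth) reaches C##6.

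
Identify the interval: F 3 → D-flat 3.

major third

Descending from F3 to Db3 is the same interval as ascending Db3 to F3.
D to F spans three letter names (D-E-F) — that makes it a third of some quality.
Db3 to F3 is 4 semitones, matching the major third exactly, so the quality is major.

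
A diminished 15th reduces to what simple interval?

diminished 8th

Take out an octave (7 from the number): 15 − 7 = 8.
So a diminished fifteenth is an octave plus a diminished octave. The quality is unchanged.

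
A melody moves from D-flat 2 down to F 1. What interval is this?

Descending from Db2 to F1 is the same interval as ascending F1 to Db2.
F to D spans six letter names (F-G-A-B-C-D): a sixth.
A major sixth would be 9 semitones, but F1 to Db2 is 8 — one semitone narrower, making it a minor sixth.

minor 6th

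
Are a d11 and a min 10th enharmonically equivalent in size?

A diminished eleventh is 16 semitones but a minor tenth is 15 semitones — different sizes.

No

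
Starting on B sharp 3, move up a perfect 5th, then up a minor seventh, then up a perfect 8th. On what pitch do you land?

B#3 up a perfect fifth → F##4 (7 semitones).
A minor seventh up from F##4 is E#5.
Up a perfect octave from E#5: E#6 (12 semitones up).

E sharp 6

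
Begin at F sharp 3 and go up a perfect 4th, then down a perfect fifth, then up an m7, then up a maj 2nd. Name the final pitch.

F#3 up a perfect fourth → B3 (5 semitones).
B3 down a perfect fifth → E3 (7 semitones).
A minor seventh up from E3 is D4.
D4 up a major second → E4 (2 semitones).

E 4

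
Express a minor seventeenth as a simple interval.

minor 3rd

Each octave removed subtracts seven from the number: 17 − 14 = 3.
So a minor seventeenth is 2 octaves plus a minor third. The quality is unchanged.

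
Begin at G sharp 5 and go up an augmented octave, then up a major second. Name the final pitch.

Up an augmented octave from G#5: G##6 (13 semitones up).
G##6 up a major second → A##6 (2 semitones).

A double-sharp 6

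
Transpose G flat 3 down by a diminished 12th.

C 2

Counting five letter names plus an octave down from G lands on C.
Moving 18 semitones down from Gb3 (the size of a diminished twelfth) reaches C2.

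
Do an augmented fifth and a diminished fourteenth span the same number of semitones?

8 semitones (augmented fifth) vs 21 semitones (diminished fourteenth): not equal.

No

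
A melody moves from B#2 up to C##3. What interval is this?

major second

B to C spans two letter names (B-C): a second.
Counting semitones, B#2→C##3 is 2, which is the major second.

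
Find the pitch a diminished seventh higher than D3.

The seventh takes the letter from D up to C.
Moving 9 semitones up from D3 (the size of a diminished seventh) reaches Cb4.

Cb4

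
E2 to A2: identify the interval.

perfect 4th

E to A spans four letter names (E-F-G-A): a fourth.
Counting semitones, E2→A2 is 5, which is the perfect fourth.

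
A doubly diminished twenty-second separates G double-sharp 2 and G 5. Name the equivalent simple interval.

Subtracting seven from the interval number removes an octave: 22 − 14 = 8.
Quality carries through unchanged, so the simple form is a doubly diminished octave.

doubly diminished 8th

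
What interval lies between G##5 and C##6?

perfect fourth

G to C spans four letter names (G-A-B-C), so the interval is some kind of fourth.
G##5 to C##6 is 5 semitones, matching the perfect fourth exactly, so the quality is perfect.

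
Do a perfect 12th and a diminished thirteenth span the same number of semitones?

A perfect twelfth = 19 semitones = a diminished thirteenth; enharmonically equal.

Yes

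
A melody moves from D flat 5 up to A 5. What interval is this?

augmented fifth

D to A spans five letter names (D-E-F-G-A) — that makes it a fifth of some quality.
A perfect fifth would be 7 semitones; Db5 to A5 is 8, one semitone wider, so the interval is augmented.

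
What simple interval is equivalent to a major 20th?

Each octave removed subtracts seven from the number: 20 − 14 = 6.
That makes a major twentieth a compound major sixth — 2 octaves plus a major sixth.

major 6th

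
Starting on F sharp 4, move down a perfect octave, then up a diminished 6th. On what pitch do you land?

A perfect octave down from F#4 is F#3.
A diminished sixth up from F#3 is Db4.

D flat 4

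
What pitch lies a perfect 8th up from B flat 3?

An octave keeps the letter name B, an octave up from B.
Moving 12 semitones up from Bb3 (the size of a perfect octave) reaches Bb4.

B flat 4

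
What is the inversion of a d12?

First reduce the compound diminished twelfth to its simple form, a diminished fifth.
The rule of nine gives the new number: 9 − 5 = 4, so a fifth becomes a fourth.
The quality also flips — diminished becomes augmented — giving an augmented fourth.

A4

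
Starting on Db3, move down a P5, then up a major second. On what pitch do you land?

Ab2

A perfect fifth down from Db3 is Gb2.
Up a major second from Gb2: Ab2 (2 semitones up).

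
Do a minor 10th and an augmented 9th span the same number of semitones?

Yes

A minor tenth = 15 semitones = an augmented ninth; enharmonically equal.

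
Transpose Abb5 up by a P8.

Abb6

The letter stays A (same as the start), shifted an octave up.
A perfect octave spans 12 semitones, so from Abb5 the target pitch is Abb6.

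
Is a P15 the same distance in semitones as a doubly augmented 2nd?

24 semitones (perfect fifteenth) vs 4 semitones (doubly augmented second): not equal.

No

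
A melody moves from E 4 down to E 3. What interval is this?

P8

Descending from E4 to E3 is the same interval as ascending E3 to E4.
E to E is the same letter name, plus an octave, so the interval is some kind of octave.
E3 to E4 is 12 semitones, matching the perfect octave exactly, so the quality is perfect.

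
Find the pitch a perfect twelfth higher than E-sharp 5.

The twelfth's letter: E up five letter names plus an octave → B.
A perfect twelfth is 19 semitones; 19 semitones up from E#5 gives B#6.

B-sharp 6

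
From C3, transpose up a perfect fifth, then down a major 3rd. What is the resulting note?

Eb3

A perfect fifth up from C3 is G3.
A major third down from G3 is Eb3.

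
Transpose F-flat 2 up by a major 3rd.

Counting three letter names up from F lands on A.
A major third is 4 semitones; 4 semitones up from Fb2 gives Ab2.

A-flat 2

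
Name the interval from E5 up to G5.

E to G spans three letter names (E-F-G), so the interval is some kind of third.
E5 to G5 is 3 semitones, a half step short of the major third (4), so this is minor.

minor 3rd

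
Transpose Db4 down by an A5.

Five letter names down from D: G.
An augmented fifth is 8 semitones; 8 semitones down from Db4 gives Gbb3.

Gbb3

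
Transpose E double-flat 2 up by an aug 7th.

D 3

The seventh takes the letter from E up to D.
An augmented seventh spans 12 semitones, so from Ebb2 the target pitch is D3.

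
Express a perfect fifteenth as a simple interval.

Take out an octave (7 from the number): 15 − 7 = 8.
That makes a perfect fifteenth a compound perfect octave — an octave plus a perfect octave.

perfect octave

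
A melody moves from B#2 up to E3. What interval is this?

B to E spans four letter names (B-C-D-E), so the interval is some kind of fourth.
A perfect fourth would be 5 semitones; B#2 to E3 is 4, one semitone narrower, so the interval is diminished.

diminished fourth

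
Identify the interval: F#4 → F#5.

P8

F to F is the same letter name, plus an octave, so the interval is some kind of octave.
Counting semitones, F#4→F#5 is 12, which is the perfect octave.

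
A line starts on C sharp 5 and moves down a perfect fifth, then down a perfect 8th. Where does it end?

F sharp 3

C#5 down a perfect fifth → F#4 (7 semitones).
Down a perfect octave from F#4: F#3 (12 semitones down).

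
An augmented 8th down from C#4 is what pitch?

An octave keeps the letter name C, an octave down from C.
An augmented octave is 13 semitones; 13 semitones down from C#4 gives C3.

C3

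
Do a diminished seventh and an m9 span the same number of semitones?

No

A diminished seventh is 9 semitones but a minor ninth is 13 semitones — different sizes.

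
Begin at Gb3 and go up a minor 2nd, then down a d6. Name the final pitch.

A minor second up from Gb3 is Abb3.
Down a diminished sixth from Abb3: C3 (7 semitones down).

C3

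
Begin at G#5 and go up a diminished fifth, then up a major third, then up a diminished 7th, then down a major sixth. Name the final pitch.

Up a diminished fifth from G#5: D6 (6 semitones up).
D6 up a major third → F#6 (4 semitones).
A diminished seventh up from F#6 is Eb7.
A major sixth down from Eb7 is Gb6.

Gb6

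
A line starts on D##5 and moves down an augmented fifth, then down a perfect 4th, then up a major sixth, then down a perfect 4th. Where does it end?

D##5 down an augmented fifth → G#4 (8 semitones).
Down a perfect fourth from G#4: D#4 (5 semitones down).
A major sixth up from D#4 is B#4.
Down a perfect fourth from B#4: F##4 (5 semitones down).

F##4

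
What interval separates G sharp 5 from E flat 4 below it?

Descending from G#5 to Eb4 is the same interval as ascending Eb4 to G#5.
E to G spans three letter names (E-F-G), plus an octave, so the interval is some kind of tenth.
The major tenth is 16 semitones; here we have 17, one semitone wider: augmented.
(Equivalently, a compound augmented third: an augmented third plus an octave.)

augmented 10th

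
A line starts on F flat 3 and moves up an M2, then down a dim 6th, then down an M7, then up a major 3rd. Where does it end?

A major second up from Fb3 is Gb3.
Gb3 down a diminished sixth → B2 (7 semitones).
A major seventh down from B2 is C2.
C2 up a major third → E2 (4 semitones).

E 2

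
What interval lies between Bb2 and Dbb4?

diminished tenth

B to D spans three letter names (B-C-D), plus an octave: a tenth.
Bb2 to Dbb4 spans 14 semitones — two semitones narrower than the major tenth (16) — giving a diminished tenth.
(Equivalently, a compound diminished third: a diminished third plus an octave.)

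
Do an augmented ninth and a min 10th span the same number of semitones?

An augmented ninth spans 15 semitones, and a minor tenth also spans 15 semitones — they're enharmonic.

Yes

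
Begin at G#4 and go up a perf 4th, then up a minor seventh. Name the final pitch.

G#4 up a perfect fourth → C#5 (5 semitones).
Up a minor seventh from C#5: B5 (10 semitones up).

B5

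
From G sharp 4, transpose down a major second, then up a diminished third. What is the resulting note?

A flat 4

G#4 down a major second → F#4 (2 semitones).
F#4 up a diminished third → Ab4 (2 semitones).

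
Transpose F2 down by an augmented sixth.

Abb1

Six letter names down from F: A.
An augmented sixth spans 10 semitones, so from F2 the target pitch is Abb1.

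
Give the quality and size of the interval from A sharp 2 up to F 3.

A to F spans six letter names (A-B-C-D-E-F): a sixth.
A#2 to F3 spans 7 semitones — two semitones narrower than the major sixth (9) — giving a diminished sixth.

diminished sixth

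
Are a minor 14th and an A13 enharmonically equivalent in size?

A minor fourteenth spans 22 semitones, and an augmented thirteenth also spans 22 semitones — they're enharmonic.

Yes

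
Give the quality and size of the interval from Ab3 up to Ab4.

P8

A to A is the same letter name, plus an octave — that makes it an octave of some quality.
Counting semitones, Ab3→Ab4 is 12, which is the perfect octave.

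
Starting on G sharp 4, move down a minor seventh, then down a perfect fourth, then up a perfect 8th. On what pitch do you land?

E sharp 4

G#4 down a minor seventh → A#3 (10 semitones).
A perfect fourth down from A#3 is E#3.
A perfect octave up from E#3 is E#4.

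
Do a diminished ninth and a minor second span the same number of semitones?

A diminished ninth is 12 semitones but a minor second is 1 semitone — different sizes.

No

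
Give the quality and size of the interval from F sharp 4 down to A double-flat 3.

doubly augmented sixth

Descending from F#4 to Abb3 is the same interval as ascending Abb3 to F#4.
A to F spans six letter names (A-B-C-D-E-F): a sixth.
The major sixth is 9 semitones; here we have 11, two semitones wider: doubly augmented.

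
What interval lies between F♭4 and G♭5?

M9

F to G spans two letter names (F-G), plus an octave — that makes it a ninth of some quality.
Counting semitones, Fb4→Gb5 is 14, which is the major ninth.
(Equivalently, a compound major second: a major second plus an octave.)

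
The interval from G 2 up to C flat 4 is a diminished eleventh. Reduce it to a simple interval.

d4

Subtracting seven from the interval number removes an octave: 11 − 7 = 4.
Quality carries through unchanged, so the simple form is a diminished fourth.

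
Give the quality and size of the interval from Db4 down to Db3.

perfect octave

Descending from Db4 to Db3 is the same interval as ascending Db3 to Db4.
D to D is the same letter name, plus an octave, so the interval is some kind of octave.
Counting semitones, Db3→Db4 is 12, which is the perfect octave.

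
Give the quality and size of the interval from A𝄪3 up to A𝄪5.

A to A is the same letter name, plus 2 octaves, so the interval is some kind of fifteenth.
The perfect fifteenth spans 24 semitones, and A##3 to A##5 is exactly 24 semitones — so this is a perfect fifteenth.
(Equivalently, a compound perfect octave: a perfect octave plus an octave.)

perfect 15th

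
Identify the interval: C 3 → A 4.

M13

C to A spans six letter names (C-D-E-F-G-A), plus an octave, so the interval is some kind of thirteenth.
Counting semitones, C3→A4 is 21, which is the major thirteenth.
(Equivalently, a compound major sixth: a major sixth plus an octave.)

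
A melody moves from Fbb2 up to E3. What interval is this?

doubly augmented 7th

F to E spans seven letter names (F-G-A-B-C-D-E): a seventh.
A major seventh would be 11 semitones; Fbb2 to E3 is 13, two semitones wider, so the interval is doubly augmented.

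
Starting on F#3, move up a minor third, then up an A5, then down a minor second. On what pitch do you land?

D##4

F#3 up a minor third → A3 (3 semitones).
Up an augmented fifth from A3: E#4 (8 semitones up).
A minor second down from E#4 is D##4.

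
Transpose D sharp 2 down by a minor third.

Three letter names down from D: B.
A minor third is 3 semitones; 3 semitones down from D#2 gives B#1.

B sharp 1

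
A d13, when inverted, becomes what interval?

augmented 3rd

First reduce the compound diminished thirteenth to its simple form, a diminished sixth.
The rule of nine gives the new number: 9 − 6 = 3, so a sixth becomes a third.
The quality also flips — diminished becomes augmented — giving an augmented third.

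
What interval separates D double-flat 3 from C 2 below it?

Descending from Dbb3 to C2 is the same interval as ascending C2 to Dbb3.
C to D spans two letter names (C-D), plus an octave — that makes it a ninth of some quality.
A major ninth would be 14 semitones; C2 to Dbb3 is 12, two semitones narrower, so the interval is diminished.

diminished ninth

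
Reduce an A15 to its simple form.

Each octave removed subtracts seven from the number: 15 − 7 = 8.
That makes an augmented fifteenth a compound augmented octave — an octave plus an augmented octave.

augmented 8th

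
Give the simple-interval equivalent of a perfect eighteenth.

Subtracting seven from the interval number removes an octave: 18 − 14 = 4.
That makes a perfect eighteenth a compound perfect fourth — 2 octaves plus a perfect fourth.

P4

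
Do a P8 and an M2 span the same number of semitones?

No

A perfect octave spans 12 semitones; a major second spans 2 semitones. They differ by 10.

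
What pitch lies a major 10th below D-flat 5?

B-double-flat 3

Counting three letter names plus an octave down from D lands on B.
A major tenth is 16 semitones; 16 semitones down from Db5 gives Bbb3.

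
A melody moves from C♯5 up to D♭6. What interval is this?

d9

C to D spans two letter names (C-D), plus an octave, so the interval is some kind of ninth.
The major ninth is 14 semitones; here we have 12, two semitones narrower: diminished.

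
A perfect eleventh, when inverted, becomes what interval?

perfect fifth

First reduce the compound perfect eleventh to its simple form, a perfect fourth.
Interval numbers invert to sum to nine: 4 + 5 = 9, so a fourth inverts to a fifth.
The quality also flips — perfect stays perfect — giving a perfect fifth.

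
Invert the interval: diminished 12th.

First reduce the compound diminished twelfth to its simple form, a diminished fifth.
Inverted interval numbers add to nine, so a fifth pairs with a fourth (5 + 4 = 9).
And diminished becomes augmented under inversion, so we get an augmented fourth.

augmented fourth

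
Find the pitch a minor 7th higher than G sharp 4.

Seven letter names up from G: F.
Moving 10 semitones up from G#4 (the size of a minor seventh) reaches F#5.

F sharp 5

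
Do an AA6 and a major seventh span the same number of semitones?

Both span 11 semitones: a doubly augmented sixth and a major seventh are the same chromatic distance.

Yes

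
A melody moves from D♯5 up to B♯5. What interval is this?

major 6th

D to B spans six letter names (D-E-F-G-A-B), so the interval is some kind of sixth.
D#5 to B#5 is 9 semitones, matching the major sixth exactly, so the quality is major.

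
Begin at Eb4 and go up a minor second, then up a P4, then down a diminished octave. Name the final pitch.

Eb4 up a minor second → Fb4 (1 semitone).
Up a perfect fourth from Fb4: Bbb4 (5 semitones up).
A diminished octave down from Bbb4 is Bb3.

Bb3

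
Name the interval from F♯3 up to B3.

F to B spans four letter names (F-G-A-B), so the interval is some kind of fourth.
The perfect fourth spans 5 semitones, and F#3 to B3 is exactly 5 semitones — so this is a perfect fourth.

P4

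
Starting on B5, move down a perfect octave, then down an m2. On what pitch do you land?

B5 down a perfect octave → B4 (12 semitones).
A minor second down from B4 is A#4.

A#4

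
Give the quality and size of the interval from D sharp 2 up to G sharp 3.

perfect eleventh

D to G spans four letter names (D-E-F-G), plus an octave: an eleventh.
The perfect eleventh spans 17 semitones, and D#2 to G#3 is exactly 17 semitones — so this is a perfect eleventh.
(Equivalently, a compound perfect fourth: a perfect fourth plus an octave.)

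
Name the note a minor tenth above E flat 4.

G flat 5

Three letters up from E (plus an octave) reaches G.
Moving 15 semitones up from Eb4 (the size of a minor tenth) reaches Gb5.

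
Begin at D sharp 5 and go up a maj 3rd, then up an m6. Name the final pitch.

Up a major third from D#5: F##5 (4 semitones up).
A minor sixth up from F##5 is D#6.

D sharp 6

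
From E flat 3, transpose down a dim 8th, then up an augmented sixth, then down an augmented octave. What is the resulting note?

C sharp 2

A diminished octave down from Eb3 is E2.
E2 up an augmented sixth → C##3 (10 semitones).
An augmented octave down from C##3 is C#2.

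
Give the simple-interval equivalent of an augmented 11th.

augmented fourth

Each octave removed subtracts seven from the number: 11 − 7 = 4.
So an augmented eleventh is an octave plus an augmented fourth. The quality is unchanged.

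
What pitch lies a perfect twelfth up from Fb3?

The twelfth's letter: F up five letter names plus an octave → C.
Moving 19 semitones up from Fb3 (the size of a perfect twelfth) reaches Cb5.

Cb5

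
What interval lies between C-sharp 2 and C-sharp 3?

C to C is the same letter name, plus an octave: an octave.
C#2 to C#3 is 12 semitones, matching the perfect octave exactly, so the quality is perfect.

P8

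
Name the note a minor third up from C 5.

The third takes the letter from C up to E.
Moving 3 semitones up from C5 (the size of a minor third) reaches Eb5.

E-flat 5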